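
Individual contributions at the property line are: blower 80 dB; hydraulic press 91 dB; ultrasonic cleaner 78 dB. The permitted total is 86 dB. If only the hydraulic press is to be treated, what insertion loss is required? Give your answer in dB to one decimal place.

The untreated sources together contribute 10^(80/10) + 10^(78/10) = 1.631e+08, i.e. 82.12 dB.
To meet 86 dB overall, the treated hydraulic press may contribute at most 10^(86/10) − 1.631e+08 = 2.350e+08, i.e. 83.71 dB.
So the hydraulic press must be reduced from 91 to 83.71 dB: IL = 7.29 dB.

7.3 dB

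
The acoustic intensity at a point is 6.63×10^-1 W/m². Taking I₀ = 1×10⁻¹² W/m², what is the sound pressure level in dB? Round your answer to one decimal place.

118.2 dB

Dividing by I₀ shifts the exponent by 12: I/I₀ = 6.63×10^11.
L = 10·(0.8215 + 11) = 118.22 dB.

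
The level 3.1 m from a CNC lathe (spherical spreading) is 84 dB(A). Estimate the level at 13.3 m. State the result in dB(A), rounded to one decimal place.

71.4 dB(A)

Point-source attenuation: ΔL = 20·log₁₀(r₂/r₁) = 20·log₁₀(13.3/3.1) = 12.650 dB.
L₂ = 84 − 20·log₁₀(13.3/3.1) = 84 − 12.650 = 71.35 dB(A).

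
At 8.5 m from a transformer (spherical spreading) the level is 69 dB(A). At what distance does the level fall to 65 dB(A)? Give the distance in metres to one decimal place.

13.5 m

For a point source L₁ − L₂ = 20·log₁₀(r₂/r₁), so r₂ = r₁·10^((L₁−L₂)/20).
r₂ = 8.5·10^((69−65)/20) = 8.5·10^(4.0/20) = 13.47 m.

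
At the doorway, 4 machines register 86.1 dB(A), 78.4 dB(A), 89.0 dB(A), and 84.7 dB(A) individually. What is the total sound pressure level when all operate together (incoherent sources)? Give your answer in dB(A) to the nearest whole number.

Incoherent sources combine by intensity addition: L_total = 10·log₁₀(Σ 10^(L_i/10)).
Σ 10^(L/10) = 10^(86.1/10) + 10^(78.4/10) + 10^(89.0/10) + 10^(84.7/10) = 1.566e+09.
L_total = 10·log₁₀(1.566e+09) = 91.95 dB(A).

92 dB(A)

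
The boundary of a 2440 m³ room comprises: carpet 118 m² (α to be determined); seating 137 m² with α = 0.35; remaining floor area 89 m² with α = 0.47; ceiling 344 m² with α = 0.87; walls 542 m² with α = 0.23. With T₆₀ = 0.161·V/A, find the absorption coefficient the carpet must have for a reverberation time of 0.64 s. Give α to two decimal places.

A = 0.161·V/T₆₀ = 0.161·2440/0.64 = 613.81 m² sabins.
Absorption from the other surfaces = 137·0.35 + 89·0.47 + 344·0.87 + 542·0.23 = 513.72 m², so the carpet must supply 100.09 m² over 118 m².
α = 100.09/118 = 0.848.

0.85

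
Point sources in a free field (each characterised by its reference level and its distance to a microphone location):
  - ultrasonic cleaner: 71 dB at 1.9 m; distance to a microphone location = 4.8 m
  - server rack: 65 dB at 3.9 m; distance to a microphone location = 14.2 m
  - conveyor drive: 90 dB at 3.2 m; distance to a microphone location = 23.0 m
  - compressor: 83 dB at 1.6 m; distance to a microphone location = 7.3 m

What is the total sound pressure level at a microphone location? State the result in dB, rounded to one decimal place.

Apply inverse-square spreading to bring every level to the receiver, then sum 10^(L/10).
ultrasonic cleaner: 71 − 20·log₁₀(4.8/1.9) = 71 − 8.05 = 62.95 dB.
server rack: 65 − 20·log₁₀(14.2/3.9) = 65 − 11.22 = 53.78 dB.
conveyor drive: 90 − 20·log₁₀(23.0/3.2) = 90 − 17.13 = 72.87 dB.
compressor: 83 − 20·log₁₀(7.3/1.6) = 83 − 13.18 = 69.82 dB.
Σ 10^(L/10) = 3.115e+07 → L_total = 10·log₁₀(3.115e+07) = 74.94 dB.

74.9 dB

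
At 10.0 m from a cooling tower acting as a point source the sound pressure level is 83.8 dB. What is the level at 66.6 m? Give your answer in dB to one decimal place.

67.3 dB

For a point source, L₂ = L₁ − 20·log₁₀(r₂/r₁).
L₂ = 83.8 − 20·log₁₀(66.6/10.0) = 83.8 − 16.469 = 67.33 dB.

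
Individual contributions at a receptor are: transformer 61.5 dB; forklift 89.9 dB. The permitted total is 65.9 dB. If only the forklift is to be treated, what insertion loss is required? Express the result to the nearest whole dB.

26 dB

Fixed contribution from the other source: Σ 10^(L/10) = 10^(61.5/10) = 1.413e+06 (61.50 dB).
To meet 65.9 dB overall, the treated forklift may contribute at most 10^(65.9/10) − 1.413e+06 = 2.478e+06, i.e. 63.94 dB.
So the forklift must be reduced from 89.9 to 63.94 dB: IL = 25.96 dB.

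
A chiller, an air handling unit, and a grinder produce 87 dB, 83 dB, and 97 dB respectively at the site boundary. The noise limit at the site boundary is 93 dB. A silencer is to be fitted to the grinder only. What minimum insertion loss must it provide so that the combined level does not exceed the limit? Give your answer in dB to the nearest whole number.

The untreated sources together contribute 10^(87/10) + 10^(83/10) = 7.007e+08, i.e. 88.46 dB.
The limit corresponds to 10^(93/10) = 1.995e+09; subtracting the fixed part leaves 1.295e+09 for the grinder, i.e. 91.12 dB.
Required insertion loss = 97 − 91.12 = 5.88 dB.

6 dB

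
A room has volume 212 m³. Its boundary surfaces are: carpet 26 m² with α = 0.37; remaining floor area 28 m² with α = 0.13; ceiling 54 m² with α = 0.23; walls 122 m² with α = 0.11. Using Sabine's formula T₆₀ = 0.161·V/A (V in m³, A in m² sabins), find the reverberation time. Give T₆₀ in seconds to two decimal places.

Total absorption A = 26·0.37 + 28·0.13 + 54·0.23 + 122·0.11 = 39.10 m² sabins.
T₆₀ = 0.161·V/A = 0.161·212/39.10 = 0.873 s.

0.87 s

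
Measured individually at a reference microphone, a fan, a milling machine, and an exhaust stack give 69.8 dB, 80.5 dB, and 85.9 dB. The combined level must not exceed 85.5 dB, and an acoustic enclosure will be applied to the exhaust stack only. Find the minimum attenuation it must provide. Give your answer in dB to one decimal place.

Everything except the exhaust stack sums to 10^(69.8/10) + 10^(80.5/10) = 1.218e+08 in linear terms, 80.85 dB.
To meet 85.5 dB overall, the treated exhaust stack may contribute at most 10^(85.5/10) − 1.218e+08 = 2.331e+08, i.e. 83.67 dB.
Required insertion loss = 85.9 − 83.67 = 2.23 dB.

2.2 dB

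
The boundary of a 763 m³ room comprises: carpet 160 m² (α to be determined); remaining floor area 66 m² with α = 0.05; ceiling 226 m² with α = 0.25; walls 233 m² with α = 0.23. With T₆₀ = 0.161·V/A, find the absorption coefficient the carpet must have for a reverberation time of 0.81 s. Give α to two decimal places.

0.24

A = 0.161·V/T₆₀ = 0.161·763/0.81 = 151.66 m² sabins.
Absorption from the other surfaces = 66·0.05 + 226·0.25 + 233·0.23 = 113.39 m², so the carpet must supply 38.27 m² over 160 m².
α = 38.27/160 = 0.239.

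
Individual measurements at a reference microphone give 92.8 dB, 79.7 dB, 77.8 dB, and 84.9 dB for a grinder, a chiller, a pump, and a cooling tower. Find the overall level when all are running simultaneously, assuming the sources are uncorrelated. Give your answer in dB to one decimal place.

For uncorrelated sources the intensities add, so convert each level to linear form, sum, and take 10·log₁₀ of the total.
Σ 10^(L/10) = 10^(92.8/10) + 10^(79.7/10) + 10^(77.8/10) + 10^(84.9/10) = 2.368e+09.
L_total = 10·log₁₀(2.368e+09) = 93.74 dB.

93.7 dB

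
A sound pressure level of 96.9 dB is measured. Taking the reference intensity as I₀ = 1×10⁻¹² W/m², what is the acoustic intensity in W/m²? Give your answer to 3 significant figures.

I = I₀·10^(L/10) = 10⁻¹² × 10^(96.9/10) = 10^(-2.310).

0.00490 W/m²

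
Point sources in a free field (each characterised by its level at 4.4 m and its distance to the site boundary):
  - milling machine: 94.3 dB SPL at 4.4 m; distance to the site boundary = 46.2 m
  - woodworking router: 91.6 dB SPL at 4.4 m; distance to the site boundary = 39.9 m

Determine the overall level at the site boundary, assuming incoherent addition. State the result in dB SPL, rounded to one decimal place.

76.2 dB SPL

Propagate each source to the receiver with L = L_ref − 20·log₁₀(r/r_ref), then add intensities.
milling machine: 94.3 − 20·log₁₀(46.2/4.4) = 94.3 − 20.42 = 73.88 dB SPL.
woodworking router: 91.6 − 20·log₁₀(39.9/4.4) = 91.6 − 19.15 = 72.45 dB SPL.
Σ 10^(L/10) = 4.199e+07 → L_total = 10·log₁₀(4.199e+07) = 76.23 dB SPL.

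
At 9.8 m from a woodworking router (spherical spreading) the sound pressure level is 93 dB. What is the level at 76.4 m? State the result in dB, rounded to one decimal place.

Spherical spreading from a point source gives a 20·log₁₀(r₂/r₁) drop.
L₂ = 93 − 20·log₁₀(76.4/9.8) = 93 − 17.837 = 75.16 dB.

75.2 dB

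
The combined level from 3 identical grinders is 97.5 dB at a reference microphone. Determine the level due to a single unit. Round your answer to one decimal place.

92.7 dB

Dividing the total intensity by 3 lowers the level by 10·log₁₀ 3 = 4.771 dB: L₁ = 97.5 − 4.771.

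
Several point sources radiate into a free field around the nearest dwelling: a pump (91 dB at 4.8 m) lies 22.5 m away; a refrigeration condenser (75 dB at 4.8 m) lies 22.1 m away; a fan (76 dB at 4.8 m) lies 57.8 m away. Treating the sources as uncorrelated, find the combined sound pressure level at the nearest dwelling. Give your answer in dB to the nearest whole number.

First find each source's level at the receiver (point-source: −20·log₁₀(r/r_ref)), then combine on an intensity basis.
pump: 91 − 20·log₁₀(22.5/4.8) = 91 − 13.42 = 77.58 dB.
refrigeration condenser: 75 − 20·log₁₀(22.1/4.8) = 75 − 13.26 = 61.74 dB.
fan: 76 − 20·log₁₀(57.8/4.8) = 76 − 21.61 = 54.39 dB.
Σ 10^(L/10) = 5.906e+07 → L_total = 10·log₁₀(5.906e+07) = 77.71 dB.

78 dB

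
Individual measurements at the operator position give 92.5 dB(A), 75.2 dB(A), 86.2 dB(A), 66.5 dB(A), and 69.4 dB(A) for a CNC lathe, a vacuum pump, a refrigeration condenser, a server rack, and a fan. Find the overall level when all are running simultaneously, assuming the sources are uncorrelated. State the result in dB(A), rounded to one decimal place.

Incoherent sources combine by intensity addition: L_total = 10·log₁₀(Σ 10^(L_i/10)).
Σ 10^(L/10) = 10^(92.5/10) + 10^(75.2/10) + 10^(86.2/10) + 10^(66.5/10) + 10^(69.4/10) = 2.241e+09.
L_total = 10·log₁₀(2.241e+09) = 93.51 dB(A).

93.5 dB(A)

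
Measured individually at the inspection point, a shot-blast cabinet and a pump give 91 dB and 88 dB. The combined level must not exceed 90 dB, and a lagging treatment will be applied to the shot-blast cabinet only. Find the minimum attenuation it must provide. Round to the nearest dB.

5 dB

Fixed contribution from the other source: Σ 10^(L/10) = 10^(88/10) = 6.310e+08 (88.00 dB).
To meet 90 dB overall, the treated shot-blast cabinet may contribute at most 10^(90/10) − 6.310e+08 = 3.690e+08, i.e. 85.67 dB.
Required insertion loss = 91 − 85.67 = 5.33 dB.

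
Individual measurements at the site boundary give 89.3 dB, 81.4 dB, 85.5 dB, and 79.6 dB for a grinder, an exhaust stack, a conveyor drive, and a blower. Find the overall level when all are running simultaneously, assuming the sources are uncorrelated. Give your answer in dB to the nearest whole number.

92 dB

For uncorrelated sources the intensities add, so convert each level to linear form, sum, and take 10·log₁₀ of the total.
Σ 10^(L/10) = 10^(89.3/10) + 10^(81.4/10) + 10^(85.5/10) + 10^(79.6/10) = 1.435e+09.
L_total = 10·log₁₀(1.435e+09) = 91.57 dB.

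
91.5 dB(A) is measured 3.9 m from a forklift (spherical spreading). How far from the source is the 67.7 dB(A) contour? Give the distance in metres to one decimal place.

The 23.8 dB drop corresponds to a distance ratio of 10^(23.8/20) for a point source.
r₂ = 3.9·10^((91.5−67.7)/20) = 3.9·10^(23.8/20) = 60.40 m.

60.4 m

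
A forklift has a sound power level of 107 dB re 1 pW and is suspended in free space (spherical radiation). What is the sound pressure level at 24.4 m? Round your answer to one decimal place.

68.3 dB

The power spreads over a sphere of area 4π·r², so L_p = L_w − 10·log₁₀(4π·r²).
4π·r² = 7482 m², 10·log₁₀ of that is 38.740 dB.
L_p = 107 − 38.740 = 68.26 dB.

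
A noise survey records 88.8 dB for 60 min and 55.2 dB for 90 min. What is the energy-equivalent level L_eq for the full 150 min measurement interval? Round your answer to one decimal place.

84.8 dB

L_eq = 10·log₁₀[(1/T)·Σ tᵢ·10^(Lᵢ/10)] with T = 150 min.
Σ tᵢ·10^(Lᵢ/10) = 60·10^(88.8/10) + 90·10^(55.2/10) = 4.554e+10.
L_eq = 10·log₁₀(4.554e+10/150) = 84.82 dB.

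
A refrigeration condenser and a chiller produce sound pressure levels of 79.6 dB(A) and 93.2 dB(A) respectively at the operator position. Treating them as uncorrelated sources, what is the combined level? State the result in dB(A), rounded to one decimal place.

93.4 dB(A)

Incoherent sources combine by intensity addition: L_total = 10·log₁₀(Σ 10^(L_i/10)).
Σ 10^(L/10) = 10^(79.6/10) + 10^(93.2/10) = 2.180e+09.
L_total = 10·log₁₀(2.180e+09) = 93.39 dB(A).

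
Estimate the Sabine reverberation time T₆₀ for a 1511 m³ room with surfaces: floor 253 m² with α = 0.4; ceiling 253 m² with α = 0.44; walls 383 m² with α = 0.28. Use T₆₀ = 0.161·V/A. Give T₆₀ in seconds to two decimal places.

0.76 s

A = Σ Sᵢαᵢ = 253·0.4 + 253·0.44 + 383·0.28 = 319.76 m².
T₆₀ = 0.161 × 1511 / 319.76 = 0.761 s.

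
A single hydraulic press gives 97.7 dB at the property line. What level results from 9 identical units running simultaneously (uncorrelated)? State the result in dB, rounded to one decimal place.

107.2 dB

L_total = L₁ + 10·log₁₀ N for N identical incoherent sources.
L_total = 97.7 + 10·log₁₀(9) = 97.7 + 9.542 = 107.24 dB.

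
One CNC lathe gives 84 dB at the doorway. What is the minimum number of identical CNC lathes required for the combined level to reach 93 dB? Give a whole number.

The shortfall is 93 − 84 = 9.0 dB, and N units add 10·log₁₀ N, so need 10·log₁₀ N ≥ 9.0.
N ≥ 10^(9.0/10) = 7.943, so N = 8.

8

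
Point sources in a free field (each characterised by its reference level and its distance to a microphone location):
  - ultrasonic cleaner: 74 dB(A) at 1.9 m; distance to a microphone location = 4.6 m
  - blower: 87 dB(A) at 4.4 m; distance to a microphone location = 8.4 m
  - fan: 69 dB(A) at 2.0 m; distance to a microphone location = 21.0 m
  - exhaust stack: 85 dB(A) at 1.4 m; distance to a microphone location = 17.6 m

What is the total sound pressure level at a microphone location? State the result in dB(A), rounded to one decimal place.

81.6 dB(A)

Apply inverse-square spreading to bring every level to the receiver, then sum 10^(L/10).
ultrasonic cleaner: 74 − 20·log₁₀(4.6/1.9) = 74 − 7.68 = 66.32 dB(A).
blower: 87 − 20·log₁₀(8.4/4.4) = 87 − 5.62 = 81.38 dB(A).
fan: 69 − 20·log₁₀(21.0/2.0) = 69 − 20.42 = 48.58 dB(A).
exhaust stack: 85 − 20·log₁₀(17.6/1.4) = 85 − 21.99 = 63.01 dB(A).
Σ 10^(L/10) = 1.439e+08 → L_total = 10·log₁₀(1.439e+08) = 81.58 dB(A).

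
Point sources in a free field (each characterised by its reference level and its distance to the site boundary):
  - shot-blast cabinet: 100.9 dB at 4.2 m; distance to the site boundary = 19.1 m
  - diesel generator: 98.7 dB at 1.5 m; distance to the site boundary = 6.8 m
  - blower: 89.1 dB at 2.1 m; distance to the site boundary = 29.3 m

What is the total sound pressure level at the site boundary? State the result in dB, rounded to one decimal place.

89.8 dB

Apply inverse-square spreading to bring every level to the receiver, then sum 10^(L/10).
shot-blast cabinet: 100.9 − 20·log₁₀(19.1/4.2) = 100.9 − 13.16 = 87.74 dB.
diesel generator: 98.7 − 20·log₁₀(6.8/1.5) = 98.7 − 13.13 = 85.57 dB.
blower: 89.1 − 20·log₁₀(29.3/2.1) = 89.1 − 22.89 = 66.21 dB.
Σ 10^(L/10) = 9.598e+08 → L_total = 10·log₁₀(9.598e+08) = 89.82 dB.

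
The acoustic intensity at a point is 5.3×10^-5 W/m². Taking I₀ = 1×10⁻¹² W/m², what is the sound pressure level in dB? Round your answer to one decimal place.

Dividing by I₀ shifts the exponent by 12: I/I₀ = 5.3×10^7.
L = 10·(0.7243 + 7) = 77.24 dB.

77.2 dB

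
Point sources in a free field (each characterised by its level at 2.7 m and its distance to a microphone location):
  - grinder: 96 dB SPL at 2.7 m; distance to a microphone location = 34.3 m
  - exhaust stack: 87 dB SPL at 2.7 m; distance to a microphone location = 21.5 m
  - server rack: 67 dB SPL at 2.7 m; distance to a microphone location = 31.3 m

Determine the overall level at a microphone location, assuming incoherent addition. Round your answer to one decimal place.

Propagate each source to the receiver with L = L_ref − 20·log₁₀(r/r_ref), then add intensities.
grinder: 96 − 20·log₁₀(34.3/2.7) = 96 − 22.08 = 73.92 dB SPL.
exhaust stack: 87 − 20·log₁₀(21.5/2.7) = 87 − 18.02 = 68.98 dB SPL.
server rack: 67 − 20·log₁₀(31.3/2.7) = 67 − 21.28 = 45.72 dB SPL.
Σ 10^(L/10) = 3.261e+07 → L_total = 10·log₁₀(3.261e+07) = 75.13 dB SPL.

75.1 dB SPL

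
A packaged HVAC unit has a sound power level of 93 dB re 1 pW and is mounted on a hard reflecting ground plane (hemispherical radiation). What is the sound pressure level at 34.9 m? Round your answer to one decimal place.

54.2 dB

Free-field hemispherical radiation: L_p = L_w − 10·log₁₀(2π·r²), r = 34.9 m.
2π·r² = 7653 m², 10·log₁₀ of that is 38.838 dB.
L_p = 93 − 38.838 = 54.16 dB.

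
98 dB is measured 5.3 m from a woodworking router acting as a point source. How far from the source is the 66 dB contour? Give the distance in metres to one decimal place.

Point-source spreading drops the level by 20·log₁₀(r₂/r₁); inverting, r₂/r₁ = 10^(ΔL/20).
r₂ = 5.3·10^((98−66)/20) = 5.3·10^(32.0/20) = 211.00 m.

211.0 m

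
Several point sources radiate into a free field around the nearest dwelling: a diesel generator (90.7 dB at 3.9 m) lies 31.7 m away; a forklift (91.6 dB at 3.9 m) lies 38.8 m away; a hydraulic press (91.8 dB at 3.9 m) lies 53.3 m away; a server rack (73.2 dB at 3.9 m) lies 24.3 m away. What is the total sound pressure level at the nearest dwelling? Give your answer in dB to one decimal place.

Propagate each source to the receiver with L = L_ref − 20·log₁₀(r/r_ref), then add intensities.
diesel generator: 90.7 − 20·log₁₀(31.7/3.9) = 90.7 − 18.20 = 72.50 dB.
forklift: 91.6 − 20·log₁₀(38.8/3.9) = 91.6 − 19.96 = 71.64 dB.
hydraulic press: 91.8 − 20·log₁₀(53.3/3.9) = 91.8 − 22.71 = 69.09 dB.
server rack: 73.2 − 20·log₁₀(24.3/3.9) = 73.2 − 15.89 = 57.31 dB.
Σ 10^(L/10) = 4.103e+07 → L_total = 10·log₁₀(4.103e+07) = 76.13 dB.

76.1 dB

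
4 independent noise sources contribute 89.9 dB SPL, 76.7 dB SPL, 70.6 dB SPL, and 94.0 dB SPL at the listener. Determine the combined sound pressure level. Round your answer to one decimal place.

95.5 dB SPL

For uncorrelated sources the intensities add, so convert each level to linear form, sum, and take 10·log₁₀ of the total.
Σ 10^(L/10) = 10^(89.9/10) + 10^(76.7/10) + 10^(70.6/10) + 10^(94.0/10) = 3.547e+09.
L_total = 10·log₁₀(3.547e+09) = 95.50 dB SPL.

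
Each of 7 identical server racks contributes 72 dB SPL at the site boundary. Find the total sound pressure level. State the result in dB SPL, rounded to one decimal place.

L_total = L₁ + 10·log₁₀ N for N identical incoherent sources.
L_total = 72 + 10·log₁₀(7) = 72 + 8.451 = 80.45 dB SPL.

80.5 dB SPL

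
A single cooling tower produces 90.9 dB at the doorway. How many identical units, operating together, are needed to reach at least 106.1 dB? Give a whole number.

34

The shortfall is 106.1 − 90.9 = 15.2 dB, and N units add 10·log₁₀ N, so need 10·log₁₀ N ≥ 15.2.
N ≥ 10^(15.2/10) = 33.113, so N = 34.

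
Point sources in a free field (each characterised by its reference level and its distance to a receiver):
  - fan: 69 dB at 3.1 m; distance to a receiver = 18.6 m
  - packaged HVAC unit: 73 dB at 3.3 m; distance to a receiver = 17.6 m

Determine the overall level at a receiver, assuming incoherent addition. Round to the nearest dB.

60 dB

First find each source's level at the receiver (point-source: −20·log₁₀(r/r_ref)), then combine on an intensity basis.
fan: 69 − 20·log₁₀(18.6/3.1) = 69 − 15.56 = 53.44 dB.
packaged HVAC unit: 73 − 20·log₁₀(17.6/3.3) = 73 − 14.54 = 58.46 dB.
Σ 10^(L/10) = 9.221e+05 → L_total = 10·log₁₀(9.221e+05) = 59.65 dB.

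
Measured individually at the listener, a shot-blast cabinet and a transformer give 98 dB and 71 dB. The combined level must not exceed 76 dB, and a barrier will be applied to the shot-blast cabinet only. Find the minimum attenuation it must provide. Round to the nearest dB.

24 dB

The untreated sources together contribute 10^(71/10) = 1.259e+07, i.e. 71.00 dB.
The limit corresponds to 10^(76/10) = 3.981e+07; subtracting the fixed part leaves 2.722e+07 for the shot-blast cabinet, i.e. 74.35 dB.
So the shot-blast cabinet must be reduced from 98 to 74.35 dB: IL = 23.65 dB.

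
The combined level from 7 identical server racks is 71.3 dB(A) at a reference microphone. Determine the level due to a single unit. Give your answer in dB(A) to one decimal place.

Dividing the total intensity by 7 lowers the level by 10·log₁₀ 7 = 8.451 dB: L₁ = 71.3 − 8.451.

62.8 dB(A)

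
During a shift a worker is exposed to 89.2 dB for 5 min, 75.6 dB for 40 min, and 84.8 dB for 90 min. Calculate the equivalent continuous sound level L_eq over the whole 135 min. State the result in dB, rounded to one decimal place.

83.9 dB

The energy average is taken in the linear domain: L_eq = 10·log₁₀[(Σ tᵢ·10^(Lᵢ/10))/T], T = 135 min.
Σ tᵢ·10^(Lᵢ/10) = 5·10^(89.2/10) + 40·10^(75.6/10) + 90·10^(84.8/10) = 3.279e+10.
L_eq = 10·log₁₀(3.279e+10/135) = 83.85 dB.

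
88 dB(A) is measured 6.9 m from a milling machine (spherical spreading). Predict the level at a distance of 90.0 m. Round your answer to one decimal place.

Point-source attenuation: ΔL = 20·log₁₀(r₂/r₁) = 20·log₁₀(90.0/6.9) = 22.308 dB.
L₂ = 88 − 20·log₁₀(90.0/6.9) = 88 − 22.308 = 65.69 dB(A).

65.7 dB(A)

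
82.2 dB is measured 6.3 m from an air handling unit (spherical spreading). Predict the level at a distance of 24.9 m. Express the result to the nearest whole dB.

Spherical spreading from a point source gives a 20·log₁₀(r₂/r₁) drop.
L₂ = 82.2 − 20·log₁₀(24.9/6.3) = 82.2 − 11.937 = 70.26 dB.

70 dB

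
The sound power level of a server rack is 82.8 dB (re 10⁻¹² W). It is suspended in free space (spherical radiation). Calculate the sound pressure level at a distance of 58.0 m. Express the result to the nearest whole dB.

37 dB

Free-field spherical radiation: L_p = L_w − 10·log₁₀(4π·r²), r = 58.0 m.
4π·r² = 4.227e+04 m², 10·log₁₀ of that is 46.261 dB.
L_p = 82.8 − 46.261 = 36.54 dB.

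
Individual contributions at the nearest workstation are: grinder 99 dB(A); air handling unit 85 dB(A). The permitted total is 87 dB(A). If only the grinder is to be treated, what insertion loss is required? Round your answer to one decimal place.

16.3 dB

Fixed contribution from the other source: Σ 10^(L/10) = 10^(85/10) = 3.162e+08 (85.00 dB(A)).
To meet 87 dB(A) overall, the treated grinder may contribute at most 10^(87/10) − 3.162e+08 = 1.850e+08, i.e. 82.67 dB(A).
So the grinder must be reduced from 99 to 82.67 dB(A): IL = 16.33 dB.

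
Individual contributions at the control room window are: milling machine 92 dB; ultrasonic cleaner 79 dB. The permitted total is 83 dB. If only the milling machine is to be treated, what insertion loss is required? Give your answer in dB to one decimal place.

11.2 dB

The untreated sources together contribute 10^(79/10) = 7.943e+07, i.e. 79.00 dB.
The limit corresponds to 10^(83/10) = 1.995e+08; subtracting the fixed part leaves 1.201e+08 for the milling machine, i.e. 80.80 dB.
So the milling machine must be reduced from 92 to 80.80 dB: IL = 11.20 dB.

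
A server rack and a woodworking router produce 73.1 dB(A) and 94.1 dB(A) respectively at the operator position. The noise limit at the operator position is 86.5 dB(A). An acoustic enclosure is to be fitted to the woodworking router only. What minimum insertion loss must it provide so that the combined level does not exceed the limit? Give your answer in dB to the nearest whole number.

Everything except the woodworking router sums to 10^(73.1/10) = 2.042e+07 in linear terms, 73.10 dB(A).
The limit corresponds to 10^(86.5/10) = 4.467e+08; subtracting the fixed part leaves 4.263e+08 for the woodworking router, i.e. 86.30 dB(A).
So the woodworking router must be reduced from 94.1 to 86.30 dB(A): IL = 7.80 dB.

8 dB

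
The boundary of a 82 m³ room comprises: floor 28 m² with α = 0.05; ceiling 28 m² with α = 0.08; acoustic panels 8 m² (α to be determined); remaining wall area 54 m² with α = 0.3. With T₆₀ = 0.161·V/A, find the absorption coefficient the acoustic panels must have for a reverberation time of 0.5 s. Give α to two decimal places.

Required total absorption A = 0.161·82/0.5 = 26.40 m².
Absorption from the other surfaces = 28·0.05 + 28·0.08 + 54·0.3 = 19.84 m², so the acoustic panels must supply 6.56 m² over 8 m².
α = 6.56/8 = 0.821.

0.82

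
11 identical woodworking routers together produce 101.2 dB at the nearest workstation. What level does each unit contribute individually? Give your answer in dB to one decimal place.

90.8 dB

11 equal contributions raise the level by 10·log₁₀ 11 = 10.414 dB, so each unit alone gives 101.2 − 10.414.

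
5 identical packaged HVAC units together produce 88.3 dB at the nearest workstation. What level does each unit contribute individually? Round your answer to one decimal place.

5 equal contributions raise the level by 10·log₁₀ 5 = 6.990 dB, so each unit alone gives 88.3 − 6.990.

81.3 dB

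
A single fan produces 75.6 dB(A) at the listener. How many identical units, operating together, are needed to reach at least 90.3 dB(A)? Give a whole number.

N identical sources give L₁ + 10·log₁₀ N, so require 10·log₁₀ N ≥ 90.3 − 75.6 = 14.7 dB.
N ≥ 10^(14.7/10) = 29.512, so N = 30.

30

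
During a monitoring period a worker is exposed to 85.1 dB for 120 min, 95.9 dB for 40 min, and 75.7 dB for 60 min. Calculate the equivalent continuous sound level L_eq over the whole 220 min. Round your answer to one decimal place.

89.5 dB

The energy average is taken in the linear domain: L_eq = 10·log₁₀[(Σ tᵢ·10^(Lᵢ/10))/T], T = 220 min.
Σ tᵢ·10^(Lᵢ/10) = 120·10^(85.1/10) + 40·10^(95.9/10) + 60·10^(75.7/10) = 1.967e+11.
L_eq = 10·log₁₀(1.967e+11/220) = 89.51 dB.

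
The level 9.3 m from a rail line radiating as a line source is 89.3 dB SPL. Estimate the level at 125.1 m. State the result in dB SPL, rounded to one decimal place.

78.0 dB SPL

For a line source, L₂ = L₁ − 10·log₁₀(r₂/r₁).
L₂ = 89.3 − 10·log₁₀(125.1/9.3) = 89.3 − 11.288 = 78.01 dB SPL.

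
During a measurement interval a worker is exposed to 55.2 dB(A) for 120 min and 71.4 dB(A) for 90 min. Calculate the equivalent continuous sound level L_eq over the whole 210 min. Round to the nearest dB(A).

68 dB(A)

Weight each interval's intensity by its duration and average over T = 210 min:
Σ tᵢ·10^(Lᵢ/10) = 120·10^(55.2/10) + 90·10^(71.4/10) = 1.282e+09.
L_eq = 10·log₁₀(1.282e+09/210) = 67.86 dB(A).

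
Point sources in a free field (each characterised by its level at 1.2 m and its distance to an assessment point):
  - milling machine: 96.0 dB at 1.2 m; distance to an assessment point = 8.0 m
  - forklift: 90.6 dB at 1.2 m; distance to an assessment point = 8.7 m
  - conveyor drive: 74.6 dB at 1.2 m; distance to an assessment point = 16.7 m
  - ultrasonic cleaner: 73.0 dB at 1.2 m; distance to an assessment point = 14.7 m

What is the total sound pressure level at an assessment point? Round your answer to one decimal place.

80.5 dB

Propagate each source to the receiver with L = L_ref − 20·log₁₀(r/r_ref), then add intensities.
milling machine: 96.0 − 20·log₁₀(8.0/1.2) = 96.0 − 16.48 = 79.52 dB.
forklift: 90.6 − 20·log₁₀(8.7/1.2) = 90.6 − 17.21 = 73.39 dB.
conveyor drive: 74.6 − 20·log₁₀(16.7/1.2) = 74.6 − 22.87 = 51.73 dB.
ultrasonic cleaner: 73.0 − 20·log₁₀(14.7/1.2) = 73.0 − 21.76 = 51.24 dB.
Σ 10^(L/10) = 1.117e+08 → L_total = 10·log₁₀(1.117e+08) = 80.48 dB.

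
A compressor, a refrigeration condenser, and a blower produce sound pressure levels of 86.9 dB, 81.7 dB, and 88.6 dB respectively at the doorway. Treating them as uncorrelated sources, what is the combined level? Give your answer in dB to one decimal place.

For uncorrelated sources the intensities add, so convert each level to linear form, sum, and take 10·log₁₀ of the total.
Σ 10^(L/10) = 10^(86.9/10) + 10^(81.7/10) + 10^(88.6/10) = 1.362e+09.
L_total = 10·log₁₀(1.362e+09) = 91.34 dB.

91.3 dB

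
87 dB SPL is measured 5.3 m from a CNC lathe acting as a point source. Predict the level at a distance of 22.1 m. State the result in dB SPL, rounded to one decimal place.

74.6 dB SPL

Point-source attenuation: ΔL = 20·log₁₀(r₂/r₁) = 20·log₁₀(22.1/5.3) = 12.402 dB.
L₂ = 87 − 20·log₁₀(22.1/5.3) = 87 − 12.402 = 74.60 dB SPL.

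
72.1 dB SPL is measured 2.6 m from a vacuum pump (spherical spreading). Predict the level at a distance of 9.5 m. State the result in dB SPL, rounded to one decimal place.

For a point source, L₂ = L₁ − 20·log₁₀(r₂/r₁).
L₂ = 72.1 − 20·log₁₀(9.5/2.6) = 72.1 − 11.255 = 60.84 dB SPL.

60.8 dB SPL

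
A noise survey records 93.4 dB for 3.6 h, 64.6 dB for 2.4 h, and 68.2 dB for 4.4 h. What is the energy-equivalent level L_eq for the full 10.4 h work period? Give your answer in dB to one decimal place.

Weight each interval's intensity by its duration and average over T = 10.4 h:
Σ tᵢ·10^(Lᵢ/10) = 3.6·10^(93.4/10) + 2.4·10^(64.6/10) + 4.4·10^(68.2/10) = 7.912e+09.
L_eq = 10·log₁₀(7.912e+09/10.4) = 88.81 dB.

88.8 dB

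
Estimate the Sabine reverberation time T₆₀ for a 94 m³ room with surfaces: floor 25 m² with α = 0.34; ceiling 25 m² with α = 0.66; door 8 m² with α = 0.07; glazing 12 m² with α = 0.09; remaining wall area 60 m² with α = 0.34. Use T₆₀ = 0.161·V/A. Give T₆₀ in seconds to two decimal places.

0.32 s

A = Σ Sᵢαᵢ = 25·0.34 + 25·0.66 + 8·0.07 + 12·0.09 + 60·0.34 = 47.04 m².
T₆₀ = 0.161 × 94 / 47.04 = 0.322 s.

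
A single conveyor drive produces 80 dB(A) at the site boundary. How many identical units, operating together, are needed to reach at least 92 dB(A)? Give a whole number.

16

The shortfall is 92 − 80 = 12.0 dB, and N units add 10·log₁₀ N, so need 10·log₁₀ N ≥ 12.0.
N ≥ 10^(12.0/10) = 15.849, so N = 16.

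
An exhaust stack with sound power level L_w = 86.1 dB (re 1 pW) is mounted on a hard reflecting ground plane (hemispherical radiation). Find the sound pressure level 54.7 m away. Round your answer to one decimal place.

The power spreads over a hemisphere of area 2π·r², so L_p = L_w − 10·log₁₀(2π·r²).
2π·r² = 1.88e+04 m², 10·log₁₀ of that is 42.742 dB.
L_p = 86.1 − 42.742 = 43.36 dB.

43.4 dB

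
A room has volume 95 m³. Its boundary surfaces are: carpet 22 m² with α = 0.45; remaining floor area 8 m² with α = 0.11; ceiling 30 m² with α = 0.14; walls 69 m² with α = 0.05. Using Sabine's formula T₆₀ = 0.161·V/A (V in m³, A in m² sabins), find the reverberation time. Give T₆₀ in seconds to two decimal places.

0.83 s

Total absorption A = 22·0.45 + 8·0.11 + 30·0.14 + 69·0.05 = 18.43 m² sabins.
T₆₀ = 0.161·V/A = 0.161·95/18.43 = 0.830 s.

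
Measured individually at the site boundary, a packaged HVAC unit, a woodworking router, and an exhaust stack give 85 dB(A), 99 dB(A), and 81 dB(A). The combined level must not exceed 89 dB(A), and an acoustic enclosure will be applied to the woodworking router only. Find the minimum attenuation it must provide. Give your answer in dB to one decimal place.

13.5 dB

Fixed contribution from the other sources: Σ 10^(L/10) = 10^(85/10) + 10^(81/10) = 4.421e+08 (86.46 dB(A)).
The limit corresponds to 10^(89/10) = 7.943e+08; subtracting the fixed part leaves 3.522e+08 for the woodworking router, i.e. 85.47 dB(A).
Required insertion loss = 99 − 85.47 = 13.53 dB.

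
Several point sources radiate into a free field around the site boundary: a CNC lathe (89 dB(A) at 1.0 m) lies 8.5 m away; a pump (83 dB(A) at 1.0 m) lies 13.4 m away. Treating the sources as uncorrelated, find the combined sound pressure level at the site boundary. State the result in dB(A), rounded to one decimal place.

70.8 dB(A)

Apply inverse-square spreading to bring every level to the receiver, then sum 10^(L/10).
CNC lathe: 89 − 20·log₁₀(8.5/1.0) = 89 − 18.59 = 70.41 dB(A).
pump: 83 − 20·log₁₀(13.4/1.0) = 83 − 22.54 = 60.46 dB(A).
Σ 10^(L/10) = 1.211e+07 → L_total = 10·log₁₀(1.211e+07) = 70.83 dB(A).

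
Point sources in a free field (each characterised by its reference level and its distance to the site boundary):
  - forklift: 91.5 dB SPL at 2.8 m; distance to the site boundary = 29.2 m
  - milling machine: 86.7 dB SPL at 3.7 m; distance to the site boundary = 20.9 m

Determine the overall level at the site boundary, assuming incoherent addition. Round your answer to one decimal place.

First find each source's level at the receiver (point-source: −20·log₁₀(r/r_ref)), then combine on an intensity basis.
forklift: 91.5 − 20·log₁₀(29.2/2.8) = 91.5 − 20.36 = 71.14 dB SPL.
milling machine: 86.7 − 20·log₁₀(20.9/3.7) = 86.7 − 15.04 = 71.66 dB SPL.
Σ 10^(L/10) = 2.765e+07 → L_total = 10·log₁₀(2.765e+07) = 74.42 dB SPL.

74.4 dB SPL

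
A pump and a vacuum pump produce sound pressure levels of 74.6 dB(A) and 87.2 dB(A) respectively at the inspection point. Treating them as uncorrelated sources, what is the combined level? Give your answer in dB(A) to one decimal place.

87.4 dB(A)

For uncorrelated sources the intensities add, so convert each level to linear form, sum, and take 10·log₁₀ of the total.
Σ 10^(L/10) = 10^(74.6/10) + 10^(87.2/10) = 5.536e+08.
L_total = 10·log₁₀(5.536e+08) = 87.43 dB(A).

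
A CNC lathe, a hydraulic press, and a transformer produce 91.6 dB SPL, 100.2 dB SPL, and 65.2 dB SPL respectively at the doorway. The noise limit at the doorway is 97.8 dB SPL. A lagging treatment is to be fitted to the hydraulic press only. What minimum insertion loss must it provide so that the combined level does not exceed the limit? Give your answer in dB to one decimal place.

The untreated sources together contribute 10^(91.6/10) + 10^(65.2/10) = 1.449e+09, i.e. 91.61 dB SPL.
To meet 97.8 dB SPL overall, the treated hydraulic press may contribute at most 10^(97.8/10) − 1.449e+09 = 4.577e+09, i.e. 96.61 dB SPL.
Required insertion loss = 100.2 − 96.61 = 3.59 dB.

3.6 dB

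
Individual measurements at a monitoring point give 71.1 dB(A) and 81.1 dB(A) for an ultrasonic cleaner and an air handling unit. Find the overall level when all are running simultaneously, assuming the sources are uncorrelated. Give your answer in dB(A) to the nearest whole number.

82 dB(A)

Incoherent sources combine by intensity addition: L_total = 10·log₁₀(Σ 10^(L_i/10)).
Σ 10^(L/10) = 10^(71.1/10) + 10^(81.1/10) = 1.417e+08.
L_total = 10·log₁₀(1.417e+08) = 81.51 dB(A).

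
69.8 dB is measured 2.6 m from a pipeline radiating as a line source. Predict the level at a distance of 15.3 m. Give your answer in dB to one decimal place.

For a line source, L₂ = L₁ − 10·log₁₀(r₂/r₁).
L₂ = 69.8 − 10·log₁₀(15.3/2.6) = 69.8 − 7.697 = 62.10 dB.

62.1 dB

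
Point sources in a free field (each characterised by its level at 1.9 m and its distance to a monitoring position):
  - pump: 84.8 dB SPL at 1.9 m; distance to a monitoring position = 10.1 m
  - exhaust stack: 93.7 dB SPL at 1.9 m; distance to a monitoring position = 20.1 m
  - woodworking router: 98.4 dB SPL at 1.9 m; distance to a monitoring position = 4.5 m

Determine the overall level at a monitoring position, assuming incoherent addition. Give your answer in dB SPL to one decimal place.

Propagate each source to the receiver with L = L_ref − 20·log₁₀(r/r_ref), then add intensities.
pump: 84.8 − 20·log₁₀(10.1/1.9) = 84.8 − 14.51 = 70.29 dB SPL.
exhaust stack: 93.7 − 20·log₁₀(20.1/1.9) = 93.7 − 20.49 = 73.21 dB SPL.
woodworking router: 98.4 − 20·log₁₀(4.5/1.9) = 98.4 − 7.49 = 90.91 dB SPL.
Σ 10^(L/10) = 1.265e+09 → L_total = 10·log₁₀(1.265e+09) = 91.02 dB SPL.

91.0 dB SPL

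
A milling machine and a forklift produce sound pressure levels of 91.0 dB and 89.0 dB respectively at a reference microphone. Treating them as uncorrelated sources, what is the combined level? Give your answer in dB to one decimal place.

93.1 dB

For uncorrelated sources the intensities add, so convert each level to linear form, sum, and take 10·log₁₀ of the total.
Σ 10^(L/10) = 10^(91.0/10) + 10^(89.0/10) = 2.053e+09.
L_total = 10·log₁₀(2.053e+09) = 93.12 dB.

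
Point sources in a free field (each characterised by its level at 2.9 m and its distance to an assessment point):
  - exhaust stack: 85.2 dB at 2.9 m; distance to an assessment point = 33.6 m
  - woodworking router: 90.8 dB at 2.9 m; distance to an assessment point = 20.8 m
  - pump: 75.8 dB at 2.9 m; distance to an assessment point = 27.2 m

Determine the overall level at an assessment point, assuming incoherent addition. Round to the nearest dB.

74 dB

Apply inverse-square spreading to bring every level to the receiver, then sum 10^(L/10).
exhaust stack: 85.2 − 20·log₁₀(33.6/2.9) = 85.2 − 21.28 = 63.92 dB.
woodworking router: 90.8 − 20·log₁₀(20.8/2.9) = 90.8 − 17.11 = 73.69 dB.
pump: 75.8 − 20·log₁₀(27.2/2.9) = 75.8 − 19.44 = 56.36 dB.
Σ 10^(L/10) = 2.627e+07 → L_total = 10·log₁₀(2.627e+07) = 74.19 dB.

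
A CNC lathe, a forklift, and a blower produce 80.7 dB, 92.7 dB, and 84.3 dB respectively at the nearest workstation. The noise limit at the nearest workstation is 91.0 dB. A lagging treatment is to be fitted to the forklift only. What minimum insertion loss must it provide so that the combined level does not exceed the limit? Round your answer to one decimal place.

Fixed contribution from the other sources: Σ 10^(L/10) = 10^(80.7/10) + 10^(84.3/10) = 3.866e+08 (85.87 dB).
The limit corresponds to 10^(91.0/10) = 1.259e+09; subtracting the fixed part leaves 8.723e+08 for the forklift, i.e. 89.41 dB.
So the forklift must be reduced from 92.7 to 89.41 dB: IL = 3.29 dB.

3.3 dB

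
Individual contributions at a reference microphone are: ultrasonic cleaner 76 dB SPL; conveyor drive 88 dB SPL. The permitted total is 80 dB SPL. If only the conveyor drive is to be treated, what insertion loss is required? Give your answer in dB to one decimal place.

Fixed contribution from the other source: Σ 10^(L/10) = 10^(76/10) = 3.981e+07 (76.00 dB SPL).
The limit corresponds to 10^(80/10) = 1.000e+08; subtracting the fixed part leaves 6.019e+07 for the conveyor drive, i.e. 77.80 dB SPL.
So the conveyor drive must be reduced from 88 to 77.80 dB SPL: IL = 10.20 dB.

10.2 dB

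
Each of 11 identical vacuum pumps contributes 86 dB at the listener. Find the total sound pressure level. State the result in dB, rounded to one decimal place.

N identical incoherent sources raise the level by 10·log₁₀ N.
L_total = 86 + 10·log₁₀(11) = 86 + 10.414 = 96.41 dB.

96.4 dB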